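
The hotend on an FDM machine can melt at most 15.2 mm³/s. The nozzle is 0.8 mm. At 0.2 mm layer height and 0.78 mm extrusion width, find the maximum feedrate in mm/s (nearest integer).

Extrusion cross-section = 0.2 × 0.78 = 0.156 mm².
Max speed = 15.2 / 0.156 = 97.44 ≈ 97 mm/s.

97 mm/s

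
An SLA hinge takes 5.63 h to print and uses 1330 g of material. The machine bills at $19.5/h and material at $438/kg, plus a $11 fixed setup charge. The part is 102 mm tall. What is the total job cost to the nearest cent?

Machine-time cost: 19.5 × 5.63 → $109.785.
Feedstock cost: 438 × 1330/1000 → $582.54.
Total = 109.785 + 582.54 + 11 = 703.325 ≈ $703.33.

$703.33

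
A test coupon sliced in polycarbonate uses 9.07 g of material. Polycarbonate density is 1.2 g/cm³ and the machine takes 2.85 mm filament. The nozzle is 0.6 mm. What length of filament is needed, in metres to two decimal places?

1.18 m

Extruded volume: 9.07/1.2 = 7.5583 cm³ (7558.3 mm³).
Cross-section of 2.85 mm filament: π·(2.85/2)² = 6.3794 mm².
L = V/A = 7558.3/6.3794 = 1184.8 mm → 1.18 m.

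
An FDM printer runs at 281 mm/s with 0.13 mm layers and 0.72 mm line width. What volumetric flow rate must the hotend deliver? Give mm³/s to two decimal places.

26.30

Bead cross-section = 0.13 × 0.72 = 0.0936 mm².
Volumetric flow = 281 × 0.0936 = 26.30 mm³/s.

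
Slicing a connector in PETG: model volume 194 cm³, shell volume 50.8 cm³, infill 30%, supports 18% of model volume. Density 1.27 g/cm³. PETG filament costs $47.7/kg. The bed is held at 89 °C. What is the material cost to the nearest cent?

Volume inside the shell: 194 − 50.8 → 143.2 cm³.
Infill volume: 0.30 × 143.2 → 42.96 cm³.
Support: 0.18 × 194 → 34.92 cm³.
Total printed volume = 50.8 + 42.96 + 34.92 = 128.68 cm³.
Mass = 128.68 × 1.27, so 163.4236 g.
Cost = 163.4236 g / 1000 × $47.7/kg = $7.80.

$7.80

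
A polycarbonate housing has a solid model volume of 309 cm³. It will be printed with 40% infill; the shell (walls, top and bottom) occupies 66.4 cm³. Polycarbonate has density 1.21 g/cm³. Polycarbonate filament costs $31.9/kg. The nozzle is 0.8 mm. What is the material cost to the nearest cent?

$6.31

Volume inside the shell = 309 − 66.4 = 242.6 cm³.
Deposited infill = 0.40 × 242.6 = 97.04 cm³.
Total printed volume: 66.4 + 97.04 → 163.44 cm³.
Mass: 163.44 × 1.21 → 197.7624 g.
At $31.9/kg: 197.7624/1000 × 31.9 = $6.31.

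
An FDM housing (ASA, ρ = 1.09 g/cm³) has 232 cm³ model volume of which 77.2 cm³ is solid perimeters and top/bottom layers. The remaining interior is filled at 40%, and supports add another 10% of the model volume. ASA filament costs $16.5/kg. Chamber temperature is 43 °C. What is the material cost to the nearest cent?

$2.92

Volume inside the shell = 232 − 77.2, so 154.8 cm³.
Deposited infill = 0.40 × 154.8 = 61.92 cm³.
Support = 0.10 × 232, so 23.2 cm³.
Total extruded = 77.2 + 61.92 + 23.2, so 162.32 cm³.
Mass: 162.32 × 1.09 → 176.9288 g.
At $16.5/kg: 176.9288/1000 × 16.5 = $2.92.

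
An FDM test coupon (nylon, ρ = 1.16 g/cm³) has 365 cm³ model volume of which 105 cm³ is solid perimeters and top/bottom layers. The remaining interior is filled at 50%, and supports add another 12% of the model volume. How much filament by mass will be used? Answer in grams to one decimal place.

323.4 g

Volume inside the shell = 365 − 105 = 260 cm³.
Deposited infill: 0.50 × 260 → 130 cm³.
Support = 0.12 × 365, so 43.8 cm³.
Total extruded: 105 + 130 + 43.8 → 278.8 cm³.
Mass = 278.8 × 1.16, so 323.408 g.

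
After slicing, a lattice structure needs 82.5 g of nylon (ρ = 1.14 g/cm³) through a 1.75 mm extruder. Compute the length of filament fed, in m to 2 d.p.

30.09 m

Volume = 82.5 g / 1.14 g·cm⁻³ = 72.3684 cm³ = 72368.4 mm³.
Cross-section of 1.75 mm filament: π·(1.75/2)² = 2.4053 mm².
L = V/A = 72368.4/2.4053 = 30087.06 mm → 30.09 m.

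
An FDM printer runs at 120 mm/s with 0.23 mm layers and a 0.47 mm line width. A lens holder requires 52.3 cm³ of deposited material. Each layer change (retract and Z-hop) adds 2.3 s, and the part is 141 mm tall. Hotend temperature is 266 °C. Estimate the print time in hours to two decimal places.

1.51 hours

Extrusion cross-section = 0.23 × 0.47, so 0.1081 mm².
Path length: 52300 mm³ / 0.1081 mm² → 483811.3 mm.
Print-move time: 483811.3 / 120 → 4031.8 s.
Layer count = ceil(141 / 0.23) = 614.
Layer-change overhead = 614 × 2.3, so 1412.2 s.
Altogether 4031.8 + 1412.2 = 5444 s, i.e. 1.51 hours.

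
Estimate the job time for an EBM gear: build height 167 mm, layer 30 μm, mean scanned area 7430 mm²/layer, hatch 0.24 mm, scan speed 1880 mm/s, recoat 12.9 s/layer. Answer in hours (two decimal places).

Layer count = ceil(167 / 0.03) = 5567.
Scan path per layer: 7430 / 0.24 → 30958.3 mm.
Per-layer scan time: 30958.3 / 1880 → 16.4672 s.
Layer cycle = 16.4672 + 12.9 = 29.3672 s.
Build time = 5567 × 29.3672 = 163487.2024 s = 45.41 hours.

45.41 hours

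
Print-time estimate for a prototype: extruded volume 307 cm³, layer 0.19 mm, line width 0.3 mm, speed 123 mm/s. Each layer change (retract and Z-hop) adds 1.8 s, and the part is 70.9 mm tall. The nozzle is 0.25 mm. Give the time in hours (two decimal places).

Line area = 0.19 × 0.3, so 0.057 mm².
Toolpath length = 307 cm³ / 0.057 mm² = 307000 / 0.057 = 5385964.9 mm.
Time extruding = 5385964.9 / 123, so 43788.3 s.
Layer count = ceil(70.9 / 0.19) = 374.
Non-print overhead: 374 × 1.8 → 673.2 s.
Total = 43788.3 + 673.2 = 44461.5 s = 12.35 hours.

12.35 hours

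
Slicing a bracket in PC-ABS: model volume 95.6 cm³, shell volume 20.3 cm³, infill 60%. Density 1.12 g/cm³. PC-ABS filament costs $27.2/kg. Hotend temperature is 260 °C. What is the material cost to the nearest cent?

Interior volume: 95.6 − 20.3 → 75.3 cm³.
Infill deposited = 0.60 × 75.3 = 45.18 cm³.
Total printed volume = 20.3 + 45.18, so 65.48 cm³.
Mass = 65.48 × 1.12 = 73.3376 g.
Cost = 73.3376 g / 1000 × $27.2/kg = $1.99.

$1.99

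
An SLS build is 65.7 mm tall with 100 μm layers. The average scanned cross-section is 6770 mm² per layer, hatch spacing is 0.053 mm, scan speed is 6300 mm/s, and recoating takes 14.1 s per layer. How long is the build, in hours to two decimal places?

6.27 hours

Layer count = ceil(65.7 / 0.1) = 657.
Scan path per layer = 6770 / 0.053, so 127735.8 mm.
Per-layer scan time = 127735.8 / 6300, so 20.2755 s.
Layer cycle: 20.2755 + 14.1 → 34.3755 s.
657 layers × 34.3755 s/layer = 22584.7035 s, i.e. 6.27 hours.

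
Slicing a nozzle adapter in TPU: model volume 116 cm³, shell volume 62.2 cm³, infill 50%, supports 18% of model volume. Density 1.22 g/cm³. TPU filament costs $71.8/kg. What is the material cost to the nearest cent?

Interior volume = 116 − 62.2 = 53.8 cm³.
Infill volume = 0.50 × 53.8, so 26.9 cm³.
Support: 0.18 × 116 → 20.88 cm³.
Total printed volume = 62.2 + 26.9 + 20.88 = 109.98 cm³.
Mass = 109.98 × 1.22 = 134.1756 g.
At $71.8/kg: 134.1756/1000 × 71.8 = $9.63.

$9.63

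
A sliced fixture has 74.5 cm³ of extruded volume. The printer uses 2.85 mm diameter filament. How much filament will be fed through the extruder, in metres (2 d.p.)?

11.68 m

Cross-section of 2.85 mm filament: π·(2.85/2)² = 6.3794 mm².
Length = 74.5 cm³ / 6.3794 mm² = 74500 / 6.3794 = 11678.21 mm = 11.68 m.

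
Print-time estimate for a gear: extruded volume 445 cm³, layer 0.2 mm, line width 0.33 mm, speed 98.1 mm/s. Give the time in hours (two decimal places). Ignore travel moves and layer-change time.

Line area = 0.2 × 0.33, so 0.066 mm².
Toolpath length = 445 cm³ / 0.066 mm² = 445000 / 0.066 = 6742424.2 mm.
Time extruding = 6742424.2 / 98.1 = 68730.1 s.
In the requested units: 68730.1 s = 19.09 hours.

19.09 hours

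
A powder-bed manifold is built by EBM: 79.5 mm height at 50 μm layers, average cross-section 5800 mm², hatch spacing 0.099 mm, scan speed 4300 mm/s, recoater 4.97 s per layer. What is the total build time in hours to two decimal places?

8.21 hours

Layer count = ceil(79.5 / 0.05) = 1590.
Per-layer scan distance = 5800 / 0.099 = 58585.9 mm.
Beam time per layer = 58585.9 / 4300 = 13.6246 s.
Per-layer time = 13.6246 + 4.97, so 18.5946 s.
Build time = 1590 × 18.5946 = 29565.414 s = 8.21 hours.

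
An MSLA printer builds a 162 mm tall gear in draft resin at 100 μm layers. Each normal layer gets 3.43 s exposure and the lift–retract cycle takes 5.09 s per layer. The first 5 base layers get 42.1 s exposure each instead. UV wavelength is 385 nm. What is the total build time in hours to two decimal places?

3.89 hours

Layer count = ceil(162 / 0.1) = 1620.
Base layers = 5 × (42.1 + 5.09), so 235.95 s.
Remaining layers = 1615 × (3.43 + 5.09), so 13759.8 s.
Sum: 235.95 + 13759.8 = 13995.75 s → 3.89 hours.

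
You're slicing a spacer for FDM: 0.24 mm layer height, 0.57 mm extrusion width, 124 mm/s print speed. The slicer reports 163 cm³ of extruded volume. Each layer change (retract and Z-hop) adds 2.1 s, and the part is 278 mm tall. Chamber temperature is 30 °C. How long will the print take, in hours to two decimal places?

3.35 hours

Bead cross-section = 0.24 × 0.57 = 0.1368 mm².
Path length: 163000 mm³ / 0.1368 mm² → 1191520.5 mm.
Time extruding = 1191520.5 / 124, so 9609 s.
Layers = ⌈278/0.24⌉ = 1159.
Z-hop total = 1159 × 2.1 = 2433.9 s.
Total = 9609 + 2433.9 = 12042.9 s = 3.35 hours.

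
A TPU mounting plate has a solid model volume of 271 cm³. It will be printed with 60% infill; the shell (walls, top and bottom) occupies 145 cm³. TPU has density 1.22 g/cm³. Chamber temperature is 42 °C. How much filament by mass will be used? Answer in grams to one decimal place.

269.1 g

Infill region: 271 − 145 → 126 cm³.
Deposited infill = 0.60 × 126, so 75.6 cm³.
Total extruded = 145 + 75.6 = 220.6 cm³.
Mass = 220.6 × 1.22, so 269.132 g.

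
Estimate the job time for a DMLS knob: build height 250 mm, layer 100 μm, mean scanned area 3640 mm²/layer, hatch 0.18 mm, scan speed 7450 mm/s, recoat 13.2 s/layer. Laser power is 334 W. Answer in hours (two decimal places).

11.05 hours

Layer count = ceil(250 / 0.1) = 2500.
Hatch length per layer = 3640 / 0.18 = 20222.2 mm.
Per-layer scan time: 20222.2 / 7450 → 2.7144 s.
Layer cycle: 2.7144 + 13.2 → 15.9144 s.
2500 layers × 15.9144 s/layer = 39786 s, i.e. 11.05 hours.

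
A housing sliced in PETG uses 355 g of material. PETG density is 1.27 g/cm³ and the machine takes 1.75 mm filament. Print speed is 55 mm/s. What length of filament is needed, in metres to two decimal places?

116.21 m

Extruded volume: 355/1.27 = 279.5276 cm³ (279527.6 mm³).
Filament cross-section = π × (1.75/2)² = 2.4053 mm².
Length = 279527.6 / 2.4053 = 116213.2 mm = 116.21 m.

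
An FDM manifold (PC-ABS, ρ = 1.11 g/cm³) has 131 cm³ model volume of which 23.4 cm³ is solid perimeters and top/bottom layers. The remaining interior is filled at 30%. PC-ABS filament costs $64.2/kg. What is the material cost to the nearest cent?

Interior volume = 131 − 23.4 = 107.6 cm³.
Deposited infill = 0.30 × 107.6, so 32.28 cm³.
Total printed volume = 23.4 + 32.28, so 55.68 cm³.
Mass = 55.68 × 1.11 = 61.8048 g.
Cost = 61.8048 g / 1000 × $64.2/kg = $3.97.

$3.97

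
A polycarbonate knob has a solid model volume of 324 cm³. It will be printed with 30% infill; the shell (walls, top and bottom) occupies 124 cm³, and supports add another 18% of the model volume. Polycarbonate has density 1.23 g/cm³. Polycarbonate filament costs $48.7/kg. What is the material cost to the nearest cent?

Infill region: 324 − 124 → 200 cm³.
Infill volume: 0.30 × 200 → 60 cm³.
Support = 0.18 × 324, so 58.32 cm³.
Total printed volume: 124 + 60 + 58.32 → 242.32 cm³.
Mass = 242.32 × 1.23, so 298.0536 g.
Cost = 298.0536 g / 1000 × $48.7/kg = $14.52.

$14.52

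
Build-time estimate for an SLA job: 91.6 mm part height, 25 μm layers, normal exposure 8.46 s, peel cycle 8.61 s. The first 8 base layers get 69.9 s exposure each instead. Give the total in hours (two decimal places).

Number of layers: 91.6 / 0.025 → 3664 (rounded up).
Base layers = 8 × (69.9 + 8.61) = 628.08 s.
Normal layers = 3656 × (8.46 + 8.61), so 62407.92 s.
Total = 628.08 + 62407.92 = 63036 s = 17.51 hours.

17.51 hours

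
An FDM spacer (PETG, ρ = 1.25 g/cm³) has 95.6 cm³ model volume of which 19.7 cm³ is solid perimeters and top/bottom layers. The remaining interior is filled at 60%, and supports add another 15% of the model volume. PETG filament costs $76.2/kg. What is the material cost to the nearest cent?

Interior volume: 95.6 − 19.7 → 75.9 cm³.
Infill volume = 0.60 × 75.9, so 45.54 cm³.
Support: 0.15 × 95.6 → 14.34 cm³.
Total printed volume: 19.7 + 45.54 + 14.34 → 79.58 cm³.
Mass = 79.58 × 1.25 = 99.475 g.
At $76.2/kg: 99.475/1000 × 76.2 = $7.58.

$7.58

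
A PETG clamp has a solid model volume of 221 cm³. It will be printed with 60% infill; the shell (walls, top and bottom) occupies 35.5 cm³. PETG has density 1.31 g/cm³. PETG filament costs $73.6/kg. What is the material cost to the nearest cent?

$14.15

Infill region = 221 − 35.5, so 185.5 cm³.
Infill deposited = 0.60 × 185.5 = 111.3 cm³.
Deposited volume: 35.5 + 111.3 → 146.8 cm³.
Mass = 146.8 × 1.31, so 192.308 g.
At $73.6/kg: 192.308/1000 × 73.6 = $14.15.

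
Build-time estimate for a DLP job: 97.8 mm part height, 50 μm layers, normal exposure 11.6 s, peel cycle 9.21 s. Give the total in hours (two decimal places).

Layers = ⌈97.8/0.05⌉ = 1956.
Each layer takes = 11.6 + 9.21 = 20.81 s.
Build time: 1956 × 20.81 s = 40704.36 s, i.e. 11.31 hours.

11.31 hours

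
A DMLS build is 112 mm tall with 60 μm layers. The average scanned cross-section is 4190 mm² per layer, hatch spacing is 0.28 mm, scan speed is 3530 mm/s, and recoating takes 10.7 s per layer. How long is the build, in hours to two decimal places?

7.75 hours

Layers = ⌈112/0.06⌉ = 1867.
Scan path per layer = 4190 / 0.28, so 14964.3 mm.
Scan time per layer: 14964.3 / 3530 → 4.2392 s.
Layer cycle = 4.2392 + 10.7, so 14.9392 s.
Build time = 1867 × 14.9392 = 27891.4864 s = 7.75 hours.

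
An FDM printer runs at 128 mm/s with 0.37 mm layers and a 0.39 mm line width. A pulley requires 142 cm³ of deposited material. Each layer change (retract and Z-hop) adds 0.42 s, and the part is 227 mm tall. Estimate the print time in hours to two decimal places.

2.21 hours

Bead cross-section = 0.37 × 0.39 = 0.1443 mm².
Path length: 142000 mm³ / 0.1443 mm² → 984061 mm.
Extrusion time: 984061 / 128 → 7688 s.
Number of layers: 227 / 0.37 → 614 (rounded up).
Layer-change overhead = 614 × 0.42 = 257.88 s.
Total = 7688 + 257.88 = 7945.88 s = 2.21 hours.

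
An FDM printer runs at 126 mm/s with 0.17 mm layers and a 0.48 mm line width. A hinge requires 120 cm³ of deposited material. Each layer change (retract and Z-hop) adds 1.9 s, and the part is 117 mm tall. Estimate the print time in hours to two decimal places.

3.61 hours

Line area: 0.17 × 0.48 → 0.0816 mm².
Toolpath length = 120 cm³ / 0.0816 mm² = 120000 / 0.0816 = 1470588.2 mm.
Extrusion time = 1470588.2 / 126, so 11671.3 s.
Number of layers: 117 / 0.17 → 689 (rounded up).
Z-hop total = 689 × 1.9 = 1309.1 s.
Total = 11671.3 + 1309.1 = 12980.4 s = 3.61 hours.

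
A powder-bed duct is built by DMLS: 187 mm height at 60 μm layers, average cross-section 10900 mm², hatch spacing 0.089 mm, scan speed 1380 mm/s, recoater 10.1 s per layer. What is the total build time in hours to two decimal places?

85.59 hours

Number of layers: 187 / 0.06 → 3117 (rounded up).
Scan path per layer: 10900 / 0.089 → 122471.9 mm.
Per-layer scan time = 122471.9 / 1380 = 88.7478 s.
Time per layer = 88.7478 + 10.1 = 98.8478 s.
Total: 3117 × 98.8478 s = 308108.5926 s → 85.59 hours.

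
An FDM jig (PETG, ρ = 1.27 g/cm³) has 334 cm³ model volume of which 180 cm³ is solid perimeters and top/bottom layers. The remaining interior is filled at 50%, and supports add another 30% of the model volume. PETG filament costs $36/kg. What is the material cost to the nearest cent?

Volume inside the shell = 334 − 180 = 154 cm³.
Infill volume = 0.50 × 154 = 77 cm³.
Support = 0.30 × 334 = 100.2 cm³.
Total printed volume = 180 + 77 + 100.2, so 357.2 cm³.
Mass = 357.2 × 1.27, so 453.644 g.
Cost = 453.644 g / 1000 × $36/kg = $16.33.

$16.33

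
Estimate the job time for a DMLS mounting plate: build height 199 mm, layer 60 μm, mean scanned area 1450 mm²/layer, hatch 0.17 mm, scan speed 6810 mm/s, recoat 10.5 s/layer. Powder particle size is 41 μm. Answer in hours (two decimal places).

10.83 hours

Layers = ⌈199/0.06⌉ = 3317.
Hatch length per layer = 1450 / 0.17 = 8529.4 mm.
Per-layer scan time = 8529.4 / 6810 = 1.2525 s.
Per-layer time = 1.2525 + 10.5 = 11.7525 s.
Total: 3317 × 11.7525 s = 38983.0425 s → 10.83 hours.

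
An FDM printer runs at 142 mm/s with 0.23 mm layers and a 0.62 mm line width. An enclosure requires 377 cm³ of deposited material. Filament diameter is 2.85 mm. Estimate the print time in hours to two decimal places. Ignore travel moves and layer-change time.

Line area = 0.23 × 0.62, so 0.1426 mm².
Path length: 377000 mm³ / 0.1426 mm² → 2643758.8 mm.
Time extruding = 2643758.8 / 142 = 18618 s.
That's 18618 s → 5.17 hours.

5.17 hours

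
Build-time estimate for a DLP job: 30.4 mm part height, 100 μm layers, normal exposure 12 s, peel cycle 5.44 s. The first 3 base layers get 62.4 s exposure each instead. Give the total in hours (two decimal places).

1.51 hours

Layers = ⌈30.4/0.1⌉ = 304.
Bottom layers = 3 × (62.4 + 5.44), so 203.52 s.
Remaining layers = 301 × (12 + 5.44) = 5249.44 s.
Sum: 203.52 + 5249.44 = 5452.96 s → 1.51 hours.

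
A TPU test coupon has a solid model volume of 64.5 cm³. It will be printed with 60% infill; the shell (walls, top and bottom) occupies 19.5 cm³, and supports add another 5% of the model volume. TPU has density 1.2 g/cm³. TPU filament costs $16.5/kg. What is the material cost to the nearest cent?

$0.98

Infill region = 64.5 − 19.5, so 45 cm³.
Infill volume = 0.60 × 45, so 27 cm³.
Support: 0.05 × 64.5 → 3.225 cm³.
Deposited volume = 19.5 + 27 + 3.225 = 49.725 cm³.
Mass = 49.725 × 1.2 = 59.67 g.
Cost = 59.67 g / 1000 × $16.5/kg = $0.98.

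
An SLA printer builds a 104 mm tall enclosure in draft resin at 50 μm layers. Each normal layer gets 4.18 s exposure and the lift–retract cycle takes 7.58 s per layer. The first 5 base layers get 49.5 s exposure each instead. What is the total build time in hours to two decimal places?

6.86 hours

Number of layers: 104 / 0.05 → 2080 (rounded up).
Base layers = 5 × (49.5 + 7.58) = 285.4 s.
Normal layers = 2075 × (4.18 + 7.58), so 24402 s.
Sum: 285.4 + 24402 = 24687.4 s → 6.86 hours.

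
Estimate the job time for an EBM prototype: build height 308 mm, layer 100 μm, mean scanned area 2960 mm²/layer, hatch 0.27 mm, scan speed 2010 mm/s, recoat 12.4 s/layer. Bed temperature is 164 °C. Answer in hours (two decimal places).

15.28 hours

Layers = ⌈308/0.1⌉ = 3080.
Scan path per layer = 2960 / 0.27, so 10963 mm.
Beam time per layer = 10963 / 2010 = 5.4542 s.
Layer cycle = 5.4542 + 12.4 = 17.8542 s.
Build time = 3080 × 17.8542 = 54990.936 s = 15.28 hours.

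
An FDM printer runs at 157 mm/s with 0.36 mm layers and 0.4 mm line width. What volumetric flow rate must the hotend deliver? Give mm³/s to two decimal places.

A = 0.36 × 0.4 = 0.144 mm².
Volumetric flow = 157 × 0.144 = 22.61 mm³/s.

22.61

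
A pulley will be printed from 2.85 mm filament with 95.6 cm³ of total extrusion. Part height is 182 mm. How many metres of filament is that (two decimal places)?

14.99 m

A = π r² = π × 1.425² = 6.3794 mm².
L = 95600 mm³ / 6.3794 mm² = 14985.74 mm, i.e. 14.99 m.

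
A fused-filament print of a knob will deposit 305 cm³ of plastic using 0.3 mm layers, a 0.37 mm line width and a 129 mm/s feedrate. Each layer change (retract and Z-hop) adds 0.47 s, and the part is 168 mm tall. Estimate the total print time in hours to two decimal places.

Line area = 0.3 × 0.37 = 0.111 mm².
Path length: 305000 mm³ / 0.111 mm² → 2747747.7 mm.
Time extruding: 2747747.7 / 129 → 21300.4 s.
Layers = ⌈168/0.3⌉ = 560.
Non-print overhead: 560 × 0.47 → 263.2 s.
Altogether 21300.4 + 263.2 = 21563.6 s, i.e. 5.99 hours.

5.99 hours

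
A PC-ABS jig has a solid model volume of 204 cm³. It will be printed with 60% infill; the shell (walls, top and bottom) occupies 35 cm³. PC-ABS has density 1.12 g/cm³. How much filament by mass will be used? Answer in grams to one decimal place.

152.8 g

Interior volume: 204 − 35 → 169 cm³.
Deposited infill: 0.60 × 169 → 101.4 cm³.
Total printed volume = 35 + 101.4 = 136.4 cm³.
Mass: 136.4 × 1.12 → 152.768 g.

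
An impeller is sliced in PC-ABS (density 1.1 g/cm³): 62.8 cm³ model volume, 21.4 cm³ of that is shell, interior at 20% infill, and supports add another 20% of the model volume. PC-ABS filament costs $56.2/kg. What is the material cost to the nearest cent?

$2.61

Interior volume = 62.8 − 21.4 = 41.4 cm³.
Infill volume = 0.20 × 41.4 = 8.28 cm³.
Support = 0.20 × 62.8 = 12.56 cm³.
Total printed volume = 21.4 + 8.28 + 12.56 = 42.24 cm³.
Mass = 42.24 × 1.1, so 46.464 g.
At $56.2/kg: 46.464/1000 × 56.2 = $2.61.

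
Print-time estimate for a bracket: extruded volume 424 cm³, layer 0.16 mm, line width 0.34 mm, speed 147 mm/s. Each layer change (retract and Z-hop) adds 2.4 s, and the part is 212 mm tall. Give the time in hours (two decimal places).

Line area = 0.16 × 0.34, so 0.0544 mm².
Toolpath length = 424 cm³ / 0.0544 mm² = 424000 / 0.0544 = 7794117.6 mm.
Time extruding: 7794117.6 / 147 → 53021.2 s.
Layers = ⌈212/0.16⌉ = 1325.
Z-hop total: 1325 × 2.4 → 3180 s.
Total = 53021.2 + 3180 = 56201.2 s = 15.61 hours.

15.61 hours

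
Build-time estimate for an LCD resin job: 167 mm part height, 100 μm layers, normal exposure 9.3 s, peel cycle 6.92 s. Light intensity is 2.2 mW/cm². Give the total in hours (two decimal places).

Number of layers: 167 / 0.1 → 1670 (rounded up).
Each layer takes = 9.3 + 6.92 = 16.22 s.
Build time: 1670 × 16.22 s = 27087.4 s, i.e. 7.52 hours.

7.52 hours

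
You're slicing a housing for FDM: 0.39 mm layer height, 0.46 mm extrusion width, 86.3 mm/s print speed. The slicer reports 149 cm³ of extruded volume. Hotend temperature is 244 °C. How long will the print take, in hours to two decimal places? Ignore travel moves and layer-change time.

2.67 hours

Extrusion cross-section: 0.39 × 0.46 → 0.1794 mm².
Path length: 149000 mm³ / 0.1794 mm² → 830546.3 mm.
Extrusion time: 830546.3 / 86.3 → 9623.9 s.
In the requested units: 9623.9 s = 2.67 hours.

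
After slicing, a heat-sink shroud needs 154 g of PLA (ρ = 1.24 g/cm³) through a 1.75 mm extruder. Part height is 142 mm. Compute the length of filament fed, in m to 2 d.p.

51.63 m

Extruded volume: 154/1.24 = 124.1935 cm³ (124193.5 mm³).
A = π r² = π × 0.875² = 2.4053 mm².
L = V/A = 124193.5/2.4053 = 51633.27 mm → 51.63 m.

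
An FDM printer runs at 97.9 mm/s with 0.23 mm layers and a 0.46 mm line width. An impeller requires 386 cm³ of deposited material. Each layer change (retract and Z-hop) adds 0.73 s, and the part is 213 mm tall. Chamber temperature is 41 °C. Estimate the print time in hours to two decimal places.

10.54 hours

Extrusion cross-section = 0.23 × 0.46 = 0.1058 mm².
Path length: 386000 mm³ / 0.1058 mm² → 3648393.2 mm.
Time extruding = 3648393.2 / 97.9, so 37266.5 s.
Layers = ⌈213/0.23⌉ = 927.
Non-print overhead: 927 × 0.73 → 676.71 s.
Total = 37266.5 + 676.71 = 37943.21 s = 10.54 hours.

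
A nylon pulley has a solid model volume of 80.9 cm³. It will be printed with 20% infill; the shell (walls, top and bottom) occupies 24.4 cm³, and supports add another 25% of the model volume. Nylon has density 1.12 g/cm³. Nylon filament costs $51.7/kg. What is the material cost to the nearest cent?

Infill region: 80.9 − 24.4 → 56.5 cm³.
Deposited infill: 0.20 × 56.5 → 11.3 cm³.
Support: 0.25 × 80.9 → 20.225 cm³.
Total extruded: 24.4 + 11.3 + 20.225 → 55.925 cm³.
Mass = 55.925 × 1.12 = 62.636 g.
At $51.7/kg: 62.636/1000 × 51.7 = $3.24.

$3.24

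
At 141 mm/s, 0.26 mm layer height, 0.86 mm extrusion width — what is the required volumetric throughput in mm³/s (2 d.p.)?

31.53

Bead cross-section = 0.26 × 0.86, so 0.2236 mm².
Q = v·A = 141 × 0.2236 = 31.53 mm³/s.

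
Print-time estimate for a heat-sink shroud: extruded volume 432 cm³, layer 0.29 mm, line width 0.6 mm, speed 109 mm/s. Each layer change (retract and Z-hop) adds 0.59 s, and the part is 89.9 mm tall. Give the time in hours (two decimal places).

6.38 hours

Line area = 0.29 × 0.6, so 0.174 mm².
Path length: 432000 mm³ / 0.174 mm² → 2482758.6 mm.
Print-move time = 2482758.6 / 109, so 22777.6 s.
Layer count = ceil(89.9 / 0.29) = 310.
Z-hop total = 310 × 0.59, so 182.9 s.
Total = 22777.6 + 182.9 = 22960.5 s = 6.38 hours.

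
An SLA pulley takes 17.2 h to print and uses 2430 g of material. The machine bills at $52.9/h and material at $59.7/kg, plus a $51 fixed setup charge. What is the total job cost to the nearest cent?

$1105.95

Time charge = 52.9 × 17.2, so $909.88.
Material cost: 59.7 × 2430/1000 → $145.071.
Total = 909.88 + 145.071 + 51 = 1105.951 ≈ $1105.95.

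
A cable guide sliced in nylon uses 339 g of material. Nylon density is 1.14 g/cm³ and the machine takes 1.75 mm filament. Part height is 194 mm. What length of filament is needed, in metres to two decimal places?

Extruded volume: 339/1.14 = 297.3684 cm³ (297368.4 mm³).
Filament cross-section = π × (1.75/2)² = 2.4053 mm².
L = V/A = 297368.4/2.4053 = 123630.48 mm → 123.63 m.

123.63 m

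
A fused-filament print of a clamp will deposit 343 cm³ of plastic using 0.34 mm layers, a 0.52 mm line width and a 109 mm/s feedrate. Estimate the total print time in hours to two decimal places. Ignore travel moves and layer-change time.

Line area = 0.34 × 0.52 = 0.1768 mm².
Total extruded path = 343000/0.1768 = 1940045.2 mm.
Time extruding: 1940045.2 / 109 → 17798.6 s.
That's 17798.6 s → 4.94 hours.

4.94 hours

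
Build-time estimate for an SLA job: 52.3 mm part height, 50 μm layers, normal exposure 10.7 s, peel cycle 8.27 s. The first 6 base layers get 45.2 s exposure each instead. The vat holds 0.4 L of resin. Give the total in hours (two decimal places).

5.57 hours

Layer count = ceil(52.3 / 0.05) = 1046.
Bottom layers = 6 × (45.2 + 8.27) = 320.82 s.
Remaining layers = 1040 × (10.7 + 8.27), so 19728.8 s.
Sum: 320.82 + 19728.8 = 20049.62 s → 5.57 hours.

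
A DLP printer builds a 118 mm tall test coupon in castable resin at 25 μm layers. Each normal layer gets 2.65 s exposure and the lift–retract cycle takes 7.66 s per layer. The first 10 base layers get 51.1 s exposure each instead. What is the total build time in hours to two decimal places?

13.65 hours

Layer count = ceil(118 / 0.025) = 4720.
Burn-in layers: 10 × (51.1 + 7.66) → 587.6 s.
Normal layers = 4710 × (2.65 + 7.66), so 48560.1 s.
Total = 587.6 + 48560.1 = 49147.7 s = 13.65 hours.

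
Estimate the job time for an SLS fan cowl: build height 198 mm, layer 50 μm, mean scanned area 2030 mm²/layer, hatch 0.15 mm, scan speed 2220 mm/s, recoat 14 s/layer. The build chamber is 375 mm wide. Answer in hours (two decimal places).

22.11 hours

Number of layers: 198 / 0.05 → 3960 (rounded up).
Per-layer scan distance = 2030 / 0.15 = 13533.3 mm.
Per-layer scan time: 13533.3 / 2220 → 6.0961 s.
Layer cycle = 6.0961 + 14 = 20.0961 s.
Build time = 3960 × 20.0961 = 79580.556 s = 22.11 hours.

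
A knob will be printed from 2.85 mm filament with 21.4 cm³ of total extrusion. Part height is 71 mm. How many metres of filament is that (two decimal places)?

3.35 m

Cross-section of 2.85 mm filament: π·(2.85/2)² = 6.3794 mm².
L = 21400 mm³ / 6.3794 mm² = 3354.55 mm, i.e. 3.35 m.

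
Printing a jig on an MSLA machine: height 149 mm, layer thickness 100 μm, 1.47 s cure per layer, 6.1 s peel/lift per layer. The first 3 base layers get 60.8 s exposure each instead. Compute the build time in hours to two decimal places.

3.18 hours

Layers = ⌈149/0.1⌉ = 1490.
Base layers = 3 × (60.8 + 6.1) = 200.7 s.
Normal layers = 1487 × (1.47 + 6.1) = 11256.59 s.
Sum: 200.7 + 11256.59 = 11457.29 s → 3.18 hours.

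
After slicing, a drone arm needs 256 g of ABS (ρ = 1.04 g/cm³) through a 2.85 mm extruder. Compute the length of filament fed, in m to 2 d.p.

Extruded volume: 256/1.04 = 246.1538 cm³ (246153.8 mm³).
Cross-section of 2.85 mm filament: π·(2.85/2)² = 6.3794 mm².
Length = 246153.8 / 6.3794 = 38585.73 mm = 38.59 m.

38.59 m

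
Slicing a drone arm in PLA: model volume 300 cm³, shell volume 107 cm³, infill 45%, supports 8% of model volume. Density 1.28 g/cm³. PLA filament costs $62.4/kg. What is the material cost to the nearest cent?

$17.40

Volume inside the shell = 300 − 107, so 193 cm³.
Infill volume = 0.45 × 193 = 86.85 cm³.
Support = 0.08 × 300 = 24 cm³.
Total extruded: 107 + 86.85 + 24 → 217.85 cm³.
Mass: 217.85 × 1.28 → 278.848 g.
Cost = 278.848 g / 1000 × $62.4/kg = $17.40.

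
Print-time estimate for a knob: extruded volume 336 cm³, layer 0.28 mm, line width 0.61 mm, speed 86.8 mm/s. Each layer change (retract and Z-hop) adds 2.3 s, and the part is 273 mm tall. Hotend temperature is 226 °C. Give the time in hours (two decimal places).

Extrusion cross-section = 0.28 × 0.61, so 0.1708 mm².
Total extruded path = 336000/0.1708 = 1967213.1 mm.
Extrusion time = 1967213.1 / 86.8 = 22663.7 s.
Number of layers: 273 / 0.28 → 975 (rounded up).
Z-hop total = 975 × 2.3 = 2242.5 s.
Altogether 22663.7 + 2242.5 = 24906.2 s, i.e. 6.92 hours.

6.92 hours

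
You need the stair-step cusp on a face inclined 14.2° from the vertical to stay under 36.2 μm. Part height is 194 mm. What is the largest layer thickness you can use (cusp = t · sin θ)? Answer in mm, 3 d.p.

sin(14.2°) = 0.2453; t_max = 0.0362/0.2453 = 0.148 mm.

0.148 mm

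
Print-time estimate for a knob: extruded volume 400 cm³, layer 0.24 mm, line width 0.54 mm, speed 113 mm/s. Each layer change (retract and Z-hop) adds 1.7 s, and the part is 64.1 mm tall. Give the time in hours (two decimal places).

Bead cross-section: 0.24 × 0.54 → 0.1296 mm².
Total extruded path = 400000/0.1296 = 3086419.8 mm.
Print-move time = 3086419.8 / 113 = 27313.4 s.
Layer count = ceil(64.1 / 0.24) = 268.
Z-hop total = 268 × 1.7 = 455.6 s.
Altogether 27313.4 + 455.6 = 27769 s, i.e. 7.71 hours.

7.71 hours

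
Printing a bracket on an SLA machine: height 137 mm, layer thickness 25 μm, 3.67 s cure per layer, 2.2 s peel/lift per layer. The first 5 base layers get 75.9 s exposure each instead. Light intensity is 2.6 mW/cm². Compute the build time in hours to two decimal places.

9.04 hours

Layer count = ceil(137 / 0.025) = 5480.
Base layers = 5 × (75.9 + 2.2) = 390.5 s.
Regular layers: 5475 × (3.67 + 2.2) → 32138.25 s.
Total = 390.5 + 32138.25 = 32528.75 s = 9.04 hours.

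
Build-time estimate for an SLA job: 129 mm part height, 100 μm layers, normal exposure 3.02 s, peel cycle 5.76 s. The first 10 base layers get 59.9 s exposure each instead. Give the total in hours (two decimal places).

3.30 hours

Layer count = ceil(129 / 0.1) = 1290.
Bottom layers = 10 × (59.9 + 5.76), so 656.6 s.
Regular layers = 1280 × (3.02 + 5.76), so 11238.4 s.
Sum: 656.6 + 11238.4 = 11895 s → 3.30 hours.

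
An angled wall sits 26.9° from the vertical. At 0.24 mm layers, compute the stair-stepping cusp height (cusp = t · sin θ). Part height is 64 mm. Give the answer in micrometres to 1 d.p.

h_c = t·sin θ = 0.24 × 0.4524 = 0.108576 mm (108.6 μm).

108.6 μm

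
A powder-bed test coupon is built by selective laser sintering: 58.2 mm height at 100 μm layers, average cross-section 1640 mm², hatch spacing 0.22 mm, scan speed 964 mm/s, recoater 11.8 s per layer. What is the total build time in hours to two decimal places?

Number of layers: 58.2 / 0.1 → 582 (rounded up).
Hatch length per layer: 1640 / 0.22 → 7454.5 mm.
Per-layer scan time: 7454.5 / 964 → 7.7329 s.
Time per layer: 7.7329 + 11.8 → 19.5329 s.
Total: 582 × 19.5329 s = 11368.1478 s → 3.16 hours.

3.16 hours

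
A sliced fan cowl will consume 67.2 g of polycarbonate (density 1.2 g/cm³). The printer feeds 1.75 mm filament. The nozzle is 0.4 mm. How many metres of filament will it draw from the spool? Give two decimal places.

Extruded volume: 67.2/1.2 = 56 cm³ (56000 mm³).
Cross-section of 1.75 mm filament: π·(1.75/2)² = 2.4053 mm².
L = V/A = 56000/2.4053 = 23281.92 mm → 23.28 m.

23.28 m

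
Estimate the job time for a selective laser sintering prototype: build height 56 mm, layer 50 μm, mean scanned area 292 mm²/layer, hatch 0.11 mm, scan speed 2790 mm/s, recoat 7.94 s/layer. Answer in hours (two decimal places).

Layers = ⌈56/0.05⌉ = 1120.
Per-layer scan distance = 292 / 0.11, so 2654.5 mm.
Per-layer scan time: 2654.5 / 2790 → 0.9514 s.
Per-layer time = 0.9514 + 7.94 = 8.8914 s.
Total: 1120 × 8.8914 s = 9958.368 s → 2.77 hours.

2.77 hours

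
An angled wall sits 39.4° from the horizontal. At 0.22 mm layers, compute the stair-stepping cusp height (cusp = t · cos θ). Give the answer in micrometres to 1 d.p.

cos(39.4°) = 0.7727, so cusp = 0.22 × 0.7727 = 0.169994 mm → 170.0 μm.

170.0 μm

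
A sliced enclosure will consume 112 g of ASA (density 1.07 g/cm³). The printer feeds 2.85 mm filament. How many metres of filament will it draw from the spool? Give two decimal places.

16.41 m

Extruded volume: 112/1.07 = 104.6729 cm³ (104672.9 mm³).
A = π r² = π × 1.425² = 6.3794 mm².
L = V/A = 104672.9/6.3794 = 16407.95 mm → 16.41 m.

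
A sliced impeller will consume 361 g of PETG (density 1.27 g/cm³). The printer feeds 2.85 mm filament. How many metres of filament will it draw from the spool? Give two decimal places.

Extruded volume: 361/1.27 = 284.252 cm³ (284252 mm³).
Cross-section of 2.85 mm filament: π·(2.85/2)² = 6.3794 mm².
L = V/A = 284252/6.3794 = 44557.8 mm → 44.56 m.

44.56 m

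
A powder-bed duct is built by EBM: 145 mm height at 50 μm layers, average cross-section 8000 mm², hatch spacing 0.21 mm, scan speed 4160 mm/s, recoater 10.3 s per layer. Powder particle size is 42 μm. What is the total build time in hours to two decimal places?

Layer count = ceil(145 / 0.05) = 2900.
Per-layer scan distance = 8000 / 0.21 = 38095.2 mm.
Per-layer scan time = 38095.2 / 4160 = 9.1575 s.
Layer cycle = 9.1575 + 10.3 = 19.4575 s.
Total: 2900 × 19.4575 s = 56426.75 s → 15.67 hours.

15.67 hours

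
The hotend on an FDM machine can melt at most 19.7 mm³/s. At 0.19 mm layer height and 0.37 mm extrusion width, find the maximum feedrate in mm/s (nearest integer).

Bead cross-section = 0.19 × 0.37 = 0.0703 mm².
v_max = Q/A = 19.7/0.0703 = 280.23 mm/s → 280 mm/s.

280 mm/s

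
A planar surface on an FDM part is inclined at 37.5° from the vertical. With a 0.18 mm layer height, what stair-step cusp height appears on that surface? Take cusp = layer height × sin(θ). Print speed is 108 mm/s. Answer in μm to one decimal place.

sin(37.5°) = 0.6088, so cusp = 0.18 × 0.6088 = 0.109584 mm → 109.6 μm.

109.6 μm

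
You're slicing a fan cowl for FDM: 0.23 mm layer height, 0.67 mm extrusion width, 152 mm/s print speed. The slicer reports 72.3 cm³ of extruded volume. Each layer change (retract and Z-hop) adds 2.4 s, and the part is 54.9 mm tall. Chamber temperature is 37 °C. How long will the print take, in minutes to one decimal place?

61.0 minutes

Bead cross-section = 0.23 × 0.67, so 0.1541 mm².
Path length: 72300 mm³ / 0.1541 mm² → 469175.9 mm.
Time extruding = 469175.9 / 152, so 3086.7 s.
Number of layers: 54.9 / 0.23 → 239 (rounded up).
Layer-change overhead = 239 × 2.4, so 573.6 s.
Altogether 3086.7 + 573.6 = 3660.3 s, i.e. 61.0 minutes.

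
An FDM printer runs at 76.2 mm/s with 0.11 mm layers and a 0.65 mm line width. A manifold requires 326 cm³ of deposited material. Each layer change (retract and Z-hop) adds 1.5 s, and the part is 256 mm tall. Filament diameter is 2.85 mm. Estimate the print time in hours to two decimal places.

17.59 hours

Line area: 0.11 × 0.65 → 0.0715 mm².
Total extruded path = 326000/0.0715 = 4559440.6 mm.
Extrusion time = 4559440.6 / 76.2, so 59835.2 s.
Number of layers: 256 / 0.11 → 2328 (rounded up).
Z-hop total = 2328 × 1.5 = 3492 s.
Total = 59835.2 + 3492 = 63327.2 s = 17.59 hours.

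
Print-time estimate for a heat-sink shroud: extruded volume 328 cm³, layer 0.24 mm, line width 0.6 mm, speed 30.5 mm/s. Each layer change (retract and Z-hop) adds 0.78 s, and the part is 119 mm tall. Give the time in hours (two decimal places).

20.85 hours

Extrusion cross-section = 0.24 × 0.6 = 0.144 mm².
Path length: 328000 mm³ / 0.144 mm² → 2277777.8 mm.
Print-move time: 2277777.8 / 30.5 → 74681.2 s.
Layers = ⌈119/0.24⌉ = 496.
Layer-change overhead = 496 × 0.78, so 386.88 s.
Altogether 74681.2 + 386.88 = 75068.08 s, i.e. 20.85 hours.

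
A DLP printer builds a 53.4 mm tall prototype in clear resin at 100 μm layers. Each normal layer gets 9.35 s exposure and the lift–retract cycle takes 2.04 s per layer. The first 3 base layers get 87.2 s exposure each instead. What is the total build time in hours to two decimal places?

1.75 hours

Layers = ⌈53.4/0.1⌉ = 534.
Base layers: 3 × (87.2 + 2.04) → 267.72 s.
Remaining layers = 531 × (9.35 + 2.04) = 6048.09 s.
Sum: 267.72 + 6048.09 = 6315.81 s → 1.75 hours.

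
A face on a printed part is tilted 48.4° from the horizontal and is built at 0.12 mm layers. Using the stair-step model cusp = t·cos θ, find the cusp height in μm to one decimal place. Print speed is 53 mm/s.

cos(48.4°) = 0.6639, so cusp = 0.12 × 0.6639 = 0.079668 mm → 79.7 μm.

79.7 μm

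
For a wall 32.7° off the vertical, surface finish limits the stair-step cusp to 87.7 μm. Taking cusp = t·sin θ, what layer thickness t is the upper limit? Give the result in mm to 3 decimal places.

0.162 mm

sin(32.7°) = 0.5402; t_max = 0.0877/0.5402 = 0.162 mm.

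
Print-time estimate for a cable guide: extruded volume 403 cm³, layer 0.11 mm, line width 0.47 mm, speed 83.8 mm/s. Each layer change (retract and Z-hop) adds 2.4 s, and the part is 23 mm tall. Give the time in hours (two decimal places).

25.98 hours

Line area = 0.11 × 0.47, so 0.0517 mm².
Path length: 403000 mm³ / 0.0517 mm² → 7794971 mm.
Extrusion time = 7794971 / 83.8, so 93018.7 s.
Layers = ⌈23/0.11⌉ = 210.
Non-print overhead: 210 × 2.4 → 504 s.
Altogether 93018.7 + 504 = 93522.7 s, i.e. 25.98 hours.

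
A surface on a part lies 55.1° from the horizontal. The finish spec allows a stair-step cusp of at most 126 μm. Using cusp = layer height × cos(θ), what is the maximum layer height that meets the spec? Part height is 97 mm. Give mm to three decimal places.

cos(55.1°) = 0.5721; t_max = 0.126/0.5721 = 0.220 mm.

0.220 mm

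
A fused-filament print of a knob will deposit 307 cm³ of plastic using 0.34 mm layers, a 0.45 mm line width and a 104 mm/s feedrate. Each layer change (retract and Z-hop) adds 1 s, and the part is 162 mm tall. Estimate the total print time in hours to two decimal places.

5.49 hours

Extrusion cross-section: 0.34 × 0.45 → 0.153 mm².
Toolpath length = 307 cm³ / 0.153 mm² = 307000 / 0.153 = 2006535.9 mm.
Extrusion time = 2006535.9 / 104 = 19293.6 s.
Layers = ⌈162/0.34⌉ = 477.
Non-print overhead: 477 × 1 → 477 s.
Total = 19293.6 + 477 = 19770.6 s = 5.49 hours.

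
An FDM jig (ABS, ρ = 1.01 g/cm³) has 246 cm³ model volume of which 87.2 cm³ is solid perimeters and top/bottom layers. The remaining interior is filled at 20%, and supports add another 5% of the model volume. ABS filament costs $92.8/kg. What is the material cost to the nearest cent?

Interior volume = 246 − 87.2, so 158.8 cm³.
Infill deposited: 0.20 × 158.8 → 31.76 cm³.
Support = 0.05 × 246, so 12.3 cm³.
Deposited volume = 87.2 + 31.76 + 12.3, so 131.26 cm³.
Mass = 131.26 × 1.01, so 132.5726 g.
At $92.8/kg: 132.5726/1000 × 92.8 = $12.30.

$12.30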